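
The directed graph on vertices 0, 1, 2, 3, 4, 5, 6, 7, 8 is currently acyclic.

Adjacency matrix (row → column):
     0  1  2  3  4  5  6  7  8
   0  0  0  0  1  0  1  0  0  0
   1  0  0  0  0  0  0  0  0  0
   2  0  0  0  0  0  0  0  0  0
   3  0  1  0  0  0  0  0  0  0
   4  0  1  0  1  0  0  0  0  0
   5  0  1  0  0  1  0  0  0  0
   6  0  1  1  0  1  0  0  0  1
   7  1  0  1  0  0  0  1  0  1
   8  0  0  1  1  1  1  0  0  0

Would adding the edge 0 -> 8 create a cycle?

Adding 0→8 creates a cycle iff 8 can already reach 0.
Explore from 8: no path reaches 0. The graph stays acyclic.

No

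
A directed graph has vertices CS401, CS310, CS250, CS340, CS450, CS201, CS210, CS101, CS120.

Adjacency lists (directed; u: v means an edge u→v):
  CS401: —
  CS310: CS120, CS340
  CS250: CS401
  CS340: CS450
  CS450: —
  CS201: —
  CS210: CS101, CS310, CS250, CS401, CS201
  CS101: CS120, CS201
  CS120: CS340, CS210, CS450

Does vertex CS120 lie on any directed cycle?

CS120 is on a cycle iff CS120 can reach itself via ≥1 edge.
CS120 → CS210 → CS101 → CS120 — yes.

Yes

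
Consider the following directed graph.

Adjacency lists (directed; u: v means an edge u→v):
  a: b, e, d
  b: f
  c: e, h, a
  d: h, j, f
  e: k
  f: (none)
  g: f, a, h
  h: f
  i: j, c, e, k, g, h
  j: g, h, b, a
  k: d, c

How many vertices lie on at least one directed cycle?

7

A vertex is on a directed cycle iff it belongs to a strongly connected component of size ≥ 2 (or has a self-loop).
The vertices on cycles are {a, c, d, e, g, j, k} — 7 in total.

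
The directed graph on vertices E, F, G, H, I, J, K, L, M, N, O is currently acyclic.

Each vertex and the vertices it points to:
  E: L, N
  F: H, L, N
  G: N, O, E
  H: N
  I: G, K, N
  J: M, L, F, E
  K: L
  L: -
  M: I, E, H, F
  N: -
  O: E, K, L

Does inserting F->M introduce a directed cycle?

Yes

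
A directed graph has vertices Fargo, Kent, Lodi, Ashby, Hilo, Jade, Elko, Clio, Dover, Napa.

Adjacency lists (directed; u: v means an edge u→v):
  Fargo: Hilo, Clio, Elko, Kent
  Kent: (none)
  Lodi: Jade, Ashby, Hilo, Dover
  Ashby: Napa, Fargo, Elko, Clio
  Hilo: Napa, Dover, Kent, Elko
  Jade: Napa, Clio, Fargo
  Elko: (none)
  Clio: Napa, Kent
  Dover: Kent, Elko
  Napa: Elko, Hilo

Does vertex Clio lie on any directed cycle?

No

Clio lies on a cycle iff there is a path from Clio back to itself.
Exploring from Clio, it never reaches itself; equivalently, its strongly connected component is a singleton.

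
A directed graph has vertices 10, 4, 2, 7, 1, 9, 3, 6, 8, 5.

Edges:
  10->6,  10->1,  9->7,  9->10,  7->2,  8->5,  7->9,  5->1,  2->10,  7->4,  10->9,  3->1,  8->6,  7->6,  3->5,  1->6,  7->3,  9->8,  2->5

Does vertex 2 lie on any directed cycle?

2 is on a cycle iff 2 can reach itself via ≥1 edge.
2 → 10 → 9 → 7 → 2 — yes.

Yes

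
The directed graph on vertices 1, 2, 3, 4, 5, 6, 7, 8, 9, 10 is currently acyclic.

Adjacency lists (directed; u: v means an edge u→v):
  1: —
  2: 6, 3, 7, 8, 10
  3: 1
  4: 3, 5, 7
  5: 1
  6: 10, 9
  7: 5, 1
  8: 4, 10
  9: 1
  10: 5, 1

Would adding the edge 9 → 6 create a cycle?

Adding 9→6 creates a cycle iff 6 can already reach 9.
Path from 6: 6 → 9.
So 6 → … → 9 → 6 is a cycle.

Yes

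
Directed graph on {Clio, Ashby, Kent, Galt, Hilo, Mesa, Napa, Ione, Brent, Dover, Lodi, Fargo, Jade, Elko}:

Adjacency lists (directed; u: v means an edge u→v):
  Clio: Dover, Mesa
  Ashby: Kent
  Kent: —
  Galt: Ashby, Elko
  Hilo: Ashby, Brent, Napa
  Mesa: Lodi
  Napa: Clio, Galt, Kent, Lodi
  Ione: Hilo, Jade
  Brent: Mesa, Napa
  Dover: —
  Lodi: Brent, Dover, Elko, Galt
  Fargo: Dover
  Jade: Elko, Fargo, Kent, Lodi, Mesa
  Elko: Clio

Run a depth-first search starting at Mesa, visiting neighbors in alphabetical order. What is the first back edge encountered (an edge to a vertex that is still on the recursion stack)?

DFS from Mesa (visiting neighbors in alphabetical order); mark gray on enter, black on exit:
Mesa gray
  Lodi gray
    Brent gray
      Brent→Mesa: Mesa is gray → back edge
First back edge: Brent → Mesa.

Brent→Mesa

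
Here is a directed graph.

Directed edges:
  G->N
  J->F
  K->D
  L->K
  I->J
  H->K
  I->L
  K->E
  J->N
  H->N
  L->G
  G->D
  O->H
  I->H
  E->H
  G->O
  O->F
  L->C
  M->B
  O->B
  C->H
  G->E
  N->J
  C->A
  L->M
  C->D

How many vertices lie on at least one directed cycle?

A vertex is on a directed cycle iff it belongs to a strongly connected component of size ≥ 2 (or has a self-loop).
The vertices on cycles are {E, H, J, K, N} — 5 in total.

5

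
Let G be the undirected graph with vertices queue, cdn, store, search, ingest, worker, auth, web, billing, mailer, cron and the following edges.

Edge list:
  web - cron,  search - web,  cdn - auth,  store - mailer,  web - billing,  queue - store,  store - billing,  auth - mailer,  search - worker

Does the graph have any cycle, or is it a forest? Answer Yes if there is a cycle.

DFS, tracking each vertex's parent; an edge to a visited non-parent vertex closes a cycle.
Start from auth:
visit auth (parent –)
  visit cdn (parent auth)
    cdn–auth: parent, skip
  visit mailer (parent auth)
    mailer–auth: parent, skip
    visit store (parent mailer)
      store–mailer: parent, skip
      visit queue (parent store)
        queue–store: parent, skip
      visit billing (parent store)
        billing–store: parent, skip
        visit web (parent billing)
          visit cron (parent web)
            cron–web: parent, skip
          visit search (parent web)
            visit worker (parent search)
              worker–search: parent, skip
            search–web: parent, skip
          web–billing: parent, skip
visit ingest (parent –)
No non-parent visited neighbor found — the graph is a forest.

No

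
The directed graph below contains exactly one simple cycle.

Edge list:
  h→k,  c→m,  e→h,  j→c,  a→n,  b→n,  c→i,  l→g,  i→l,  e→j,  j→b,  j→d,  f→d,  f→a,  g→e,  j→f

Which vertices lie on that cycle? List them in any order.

c, e, g, i, j, l

DFS with gray/black marking from g:
g gray
  e gray
    h gray
      k gray
      k black
    h black
    j gray
      f gray
        d gray
        d black
        a gray
          n gray
          n black
        a black
      f black
      j→d: d black — skip
      b gray
        b→n: n black — skip
      b black
      c gray
        m gray
        m black
        i gray
          l gray
            l→g: g is gray → back edge
Back edge closes the cycle g → e → j → c → i → l → g; its vertices are {c, e, g, i, j, l}.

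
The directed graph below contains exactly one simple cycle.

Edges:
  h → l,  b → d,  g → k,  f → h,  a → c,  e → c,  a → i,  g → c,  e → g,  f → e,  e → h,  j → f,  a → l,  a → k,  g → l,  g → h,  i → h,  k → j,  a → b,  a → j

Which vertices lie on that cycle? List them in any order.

DFS with gray/black marking from j:
j gray
  f gray
    e gray
      g gray
        c gray
        c black
        l gray
        l black
        h gray
          h→l: l black — skip
        h black
        k gray
          k→j: j is gray → back edge
Back edge closes the cycle j → f → e → g → k → j; its vertices are {e, f, g, j, k}.

e, f, g, j, k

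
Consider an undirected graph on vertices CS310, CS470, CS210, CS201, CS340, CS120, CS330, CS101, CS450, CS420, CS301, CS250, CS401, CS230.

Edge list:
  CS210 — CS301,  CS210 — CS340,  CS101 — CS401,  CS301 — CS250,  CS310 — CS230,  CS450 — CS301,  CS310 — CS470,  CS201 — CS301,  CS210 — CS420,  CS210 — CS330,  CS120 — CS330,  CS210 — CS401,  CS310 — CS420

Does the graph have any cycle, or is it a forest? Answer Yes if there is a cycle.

No

DFS, tracking each vertex's parent; an edge to a visited non-parent vertex closes a cycle.
Start from CS470:
visit CS470 (parent –)
  visit CS310 (parent CS470)
    visit CS230 (parent CS310)
      CS230–CS310: parent, skip
    visit CS420 (parent CS310)
      CS420–CS310: parent, skip
      visit CS210 (parent CS420)
        visit CS301 (parent CS210)
          visit CS250 (parent CS301)
            CS250–CS301: parent, skip
          visit CS450 (parent CS301)
            CS450–CS301: parent, skip
          CS301–CS210: parent, skip
          visit CS201 (parent CS301)
            CS201–CS301: parent, skip
        CS210–CS420: parent, skip
        visit CS401 (parent CS210)
          CS401–CS210: parent, skip
          visit CS101 (parent CS401)
            CS101–CS401: parent, skip
        visit CS330 (parent CS210)
          CS330–CS210: parent, skip
          visit CS120 (parent CS330)
            CS120–CS330: parent, skip
        visit CS340 (parent CS210)
          CS340–CS210: parent, skip
    CS310–CS470: parent, skip
No non-parent visited neighbor found — the graph is a forest.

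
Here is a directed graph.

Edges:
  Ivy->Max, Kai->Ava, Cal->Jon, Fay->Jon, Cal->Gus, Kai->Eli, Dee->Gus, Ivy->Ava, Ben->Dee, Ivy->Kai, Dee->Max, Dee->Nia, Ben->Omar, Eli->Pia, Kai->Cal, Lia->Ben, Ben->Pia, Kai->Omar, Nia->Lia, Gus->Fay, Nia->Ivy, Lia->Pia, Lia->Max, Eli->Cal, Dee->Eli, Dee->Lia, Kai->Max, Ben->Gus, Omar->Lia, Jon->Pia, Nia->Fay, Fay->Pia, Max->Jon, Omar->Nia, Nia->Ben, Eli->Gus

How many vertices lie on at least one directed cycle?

A vertex is on a directed cycle iff it belongs to a strongly connected component of size ≥ 2 (or has a self-loop).
The vertices on cycles are {Ben, Dee, Ivy, Kai, Lia, Nia, Omar} — 7 in total.

7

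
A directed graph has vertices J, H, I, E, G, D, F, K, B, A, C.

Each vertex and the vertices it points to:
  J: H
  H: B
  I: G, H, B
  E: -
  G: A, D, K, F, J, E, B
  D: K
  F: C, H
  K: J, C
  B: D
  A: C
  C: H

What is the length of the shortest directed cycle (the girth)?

For each vertex v, BFS finds the shortest path from v back to v.
The shortest such closed walk is J → H → B → D → K → J, length 5.

5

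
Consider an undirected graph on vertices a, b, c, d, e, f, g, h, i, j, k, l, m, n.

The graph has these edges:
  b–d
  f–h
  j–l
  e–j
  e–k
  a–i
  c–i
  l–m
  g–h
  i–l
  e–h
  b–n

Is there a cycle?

No

DFS, tracking each vertex's parent; an edge to a visited non-parent vertex closes a cycle.
Start from j:
visit j (parent –)
  visit l (parent j)
    l–j: parent, skip
    visit i (parent l)
      i–l: parent, skip
      visit a (parent i)
        a–i: parent, skip
      visit c (parent i)
        c–i: parent, skip
    visit m (parent l)
      m–l: parent, skip
  visit e (parent j)
    visit k (parent e)
      k–e: parent, skip
    e–j: parent, skip
    visit h (parent e)
      visit f (parent h)
        f–h: parent, skip
      visit g (parent h)
        g–h: parent, skip
      h–e: parent, skip
visit b (parent –)
  visit n (parent b)
    n–b: parent, skip
  visit d (parent b)
    d–b: parent, skip
No non-parent visited neighbor found — the graph is a forest.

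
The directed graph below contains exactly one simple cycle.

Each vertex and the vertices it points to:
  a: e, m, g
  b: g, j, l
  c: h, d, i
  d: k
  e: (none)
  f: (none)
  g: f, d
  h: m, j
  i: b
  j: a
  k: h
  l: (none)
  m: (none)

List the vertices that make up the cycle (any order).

DFS with gray/black marking from h:
h gray
  m gray
  m black
  j gray
    a gray
      e gray
      e black
      a→m: m black — skip
      g gray
        f gray
        f black
        d gray
          k gray
            k→h: h is gray → back edge
Back edge closes the cycle h → j → a → g → d → k → h; its vertices are {a, d, g, h, j, k}.

a, d, g, h, j, k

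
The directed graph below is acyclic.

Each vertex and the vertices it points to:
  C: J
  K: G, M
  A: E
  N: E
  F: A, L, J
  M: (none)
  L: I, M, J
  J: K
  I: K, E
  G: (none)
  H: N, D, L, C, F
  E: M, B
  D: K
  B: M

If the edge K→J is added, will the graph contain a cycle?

Yes

Adding K→J creates a cycle iff J can already reach K.
Path from J: J → K.
So J → … → K → J is a cycle.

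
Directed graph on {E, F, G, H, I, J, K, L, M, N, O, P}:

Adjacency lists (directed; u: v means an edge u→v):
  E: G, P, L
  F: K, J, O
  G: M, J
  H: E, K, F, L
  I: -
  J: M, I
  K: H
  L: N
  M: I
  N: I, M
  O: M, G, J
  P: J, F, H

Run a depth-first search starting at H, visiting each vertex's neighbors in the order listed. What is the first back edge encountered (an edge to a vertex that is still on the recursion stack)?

DFS from H (visiting each vertex's neighbors in the order listed); mark gray on enter, black on exit:
H gray
  E gray
    G gray
      M gray
        I gray
        I black
      M black
      J gray
        J→M: M black — skip
        J→I: I black — skip
      J black
    G black
    P gray
      P→J: J black — skip
      F gray
        K gray
          K→H: H is gray → back edge
First back edge: K → H.

K->H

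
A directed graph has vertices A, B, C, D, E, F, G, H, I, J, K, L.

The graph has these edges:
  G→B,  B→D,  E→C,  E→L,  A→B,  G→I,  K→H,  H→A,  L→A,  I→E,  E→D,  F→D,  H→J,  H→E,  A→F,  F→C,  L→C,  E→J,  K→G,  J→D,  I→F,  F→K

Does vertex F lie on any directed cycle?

F is on a cycle iff F can reach itself via ≥1 edge.
F → K → H → A → F — yes.

Yes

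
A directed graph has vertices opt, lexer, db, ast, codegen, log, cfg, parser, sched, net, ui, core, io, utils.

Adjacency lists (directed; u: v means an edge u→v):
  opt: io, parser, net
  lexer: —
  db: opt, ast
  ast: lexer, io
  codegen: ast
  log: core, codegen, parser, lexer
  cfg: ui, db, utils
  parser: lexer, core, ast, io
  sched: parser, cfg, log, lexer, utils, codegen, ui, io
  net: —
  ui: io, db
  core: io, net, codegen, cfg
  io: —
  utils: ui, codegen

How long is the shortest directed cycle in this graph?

5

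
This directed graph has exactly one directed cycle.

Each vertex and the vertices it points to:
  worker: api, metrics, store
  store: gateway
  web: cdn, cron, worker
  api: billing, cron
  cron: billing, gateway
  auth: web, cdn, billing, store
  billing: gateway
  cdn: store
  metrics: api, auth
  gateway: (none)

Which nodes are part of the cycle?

web, auth, worker, metrics

DFS with gray/black marking from web:
web gray
  cdn gray
    store gray
      gateway gray
      gateway black
    store black
  cdn black
  cron gray
    billing gray
      billing→gateway: gateway black — skip
    billing black
    cron→gateway: gateway black — skip
  cron black
  worker gray
    api gray
      api→billing: billing black — skip
      api→cron: cron black — skip
    api black
    metrics gray
      metrics→api: api black — skip
      auth gray
        auth→web: web is gray → back edge
Back edge closes the cycle web → worker → metrics → auth → web; its vertices are {web, auth, worker, metrics}.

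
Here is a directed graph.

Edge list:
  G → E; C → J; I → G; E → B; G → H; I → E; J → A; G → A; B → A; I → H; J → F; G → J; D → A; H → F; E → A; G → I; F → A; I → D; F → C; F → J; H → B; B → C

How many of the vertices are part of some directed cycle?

A vertex is on a directed cycle iff it belongs to a strongly connected component of size ≥ 2 (or has a self-loop).
The vertices on cycles are {C, F, G, I, J} — 5 in total.

5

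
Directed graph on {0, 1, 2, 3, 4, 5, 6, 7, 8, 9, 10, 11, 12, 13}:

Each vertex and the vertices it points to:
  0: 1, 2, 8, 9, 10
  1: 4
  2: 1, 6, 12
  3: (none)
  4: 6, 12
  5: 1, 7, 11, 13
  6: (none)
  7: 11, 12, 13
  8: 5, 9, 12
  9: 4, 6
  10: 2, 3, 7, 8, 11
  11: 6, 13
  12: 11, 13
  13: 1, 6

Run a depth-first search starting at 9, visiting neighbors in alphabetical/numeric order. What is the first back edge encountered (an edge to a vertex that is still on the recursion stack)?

1→4

DFS from 9 (visiting neighbors in alphabetical/numeric order); mark gray on enter, black on exit:
9 gray
  4 gray
    6 gray
    6 black
    12 gray
      11 gray
        11→6: 6 black — skip
        13 gray
          1 gray
            1→4: 4 is gray → back edge
First back edge: 1 → 4.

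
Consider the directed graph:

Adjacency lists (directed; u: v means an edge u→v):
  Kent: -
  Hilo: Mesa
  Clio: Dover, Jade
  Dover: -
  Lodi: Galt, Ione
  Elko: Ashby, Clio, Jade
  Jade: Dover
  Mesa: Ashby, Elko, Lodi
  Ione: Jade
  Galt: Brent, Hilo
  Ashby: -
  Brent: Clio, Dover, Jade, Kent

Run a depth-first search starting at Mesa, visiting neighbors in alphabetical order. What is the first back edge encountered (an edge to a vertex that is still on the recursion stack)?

DFS from Mesa (visiting neighbors in alphabetical order); mark gray on enter, black on exit:
Mesa gray
  Ashby gray
  Ashby black
  Elko gray
    Elko→Ashby: Ashby black — skip
    Clio gray
      Dover gray
      Dover black
      Jade gray
        Jade→Dover: Dover black — skip
      Jade black
    Clio black
    Elko→Jade: Jade black — skip
  Elko black
  Lodi gray
    Galt gray
      Brent gray
        Brent→Clio: Clio black — skip
        Brent→Dover: Dover black — skip
        Brent→Jade: Jade black — skip
        Kent gray
        Kent black
      Brent black
      Hilo gray
        Hilo→Mesa: Mesa is gray → back edge
First back edge: Hilo → Mesa.

Hilo->Mesa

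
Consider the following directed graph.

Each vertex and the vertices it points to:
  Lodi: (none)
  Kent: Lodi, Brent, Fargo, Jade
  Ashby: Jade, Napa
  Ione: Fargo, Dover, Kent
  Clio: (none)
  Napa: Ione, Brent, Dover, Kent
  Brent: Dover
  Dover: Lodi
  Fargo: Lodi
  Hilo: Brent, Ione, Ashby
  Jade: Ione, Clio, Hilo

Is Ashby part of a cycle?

Ashby is on a cycle iff Ashby can reach itself via ≥1 edge.
Ashby → Jade → Hilo → Ashby — yes.

Yes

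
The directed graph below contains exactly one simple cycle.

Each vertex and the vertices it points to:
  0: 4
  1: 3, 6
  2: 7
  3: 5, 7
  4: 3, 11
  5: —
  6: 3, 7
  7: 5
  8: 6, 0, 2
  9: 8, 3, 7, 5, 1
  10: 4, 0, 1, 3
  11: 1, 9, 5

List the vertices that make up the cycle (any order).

0, 4, 8, 9, 11

DFS with gray/black marking from 4:
4 gray
  3 gray
    5 gray
    5 black
    7 gray
      7→5: 5 black — skip
    7 black
  3 black
  11 gray
    1 gray
      1→3: 3 black — skip
      6 gray
        6→3: 3 black — skip
        6→7: 7 black — skip
      6 black
    1 black
    9 gray
      8 gray
        8→6: 6 black — skip
        0 gray
          0→4: 4 is gray → back edge
Back edge closes the cycle 4 → 11 → 9 → 8 → 0 → 4; its vertices are {0, 4, 8, 9, 11}.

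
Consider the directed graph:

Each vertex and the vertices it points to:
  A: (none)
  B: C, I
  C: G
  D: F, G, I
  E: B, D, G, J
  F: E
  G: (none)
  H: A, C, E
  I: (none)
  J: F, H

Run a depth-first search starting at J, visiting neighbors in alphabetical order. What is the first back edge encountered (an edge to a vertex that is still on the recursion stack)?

DFS from J (visiting neighbors in alphabetical order); mark gray on enter, black on exit:
J gray
  F gray
    E gray
      B gray
        C gray
          G gray
          G black
        C black
        I gray
        I black
      B black
      D gray
        D→F: F is gray → back edge
First back edge: D → F.

D->F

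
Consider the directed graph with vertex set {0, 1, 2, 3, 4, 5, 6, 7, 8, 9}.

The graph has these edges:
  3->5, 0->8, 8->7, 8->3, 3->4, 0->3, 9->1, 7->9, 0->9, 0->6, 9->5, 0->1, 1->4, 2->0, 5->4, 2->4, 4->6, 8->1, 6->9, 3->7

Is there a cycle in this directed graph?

DFS with white/gray/black marking, starting from 3:
3 gray
  5 gray
    4 gray
      6 gray
        9 gray
          1 gray
            1→4: 4 is gray → back edge
Back edge found, so a cycle exists: 4 → 6 → 9 → 1 → 4.

Yes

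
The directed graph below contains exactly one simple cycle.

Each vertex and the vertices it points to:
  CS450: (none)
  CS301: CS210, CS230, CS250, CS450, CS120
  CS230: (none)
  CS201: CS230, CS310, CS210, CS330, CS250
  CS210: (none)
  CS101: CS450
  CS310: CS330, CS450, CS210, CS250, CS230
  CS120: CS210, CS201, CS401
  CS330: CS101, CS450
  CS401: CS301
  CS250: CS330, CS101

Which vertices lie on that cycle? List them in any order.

CS120, CS301, CS401

DFS with gray/black marking from CS120:
CS120 gray
  CS210 gray
  CS210 black
  CS201 gray
    CS230 gray
    CS230 black
    CS310 gray
      CS330 gray
        CS101 gray
          CS450 gray
          CS450 black
        CS101 black
        CS330→CS450: CS450 black — skip
      CS330 black
      CS310→CS450: CS450 black — skip
      CS310→CS210: CS210 black — skip
      CS250 gray
        CS250→CS330: CS330 black — skip
        CS250→CS101: CS101 black — skip
      CS250 black
      CS310→CS230: CS230 black — skip
    CS310 black
    CS201→CS210: CS210 black — skip
    CS201→CS330: CS330 black — skip
    CS201→CS250: CS250 black — skip
  CS201 black
  CS401 gray
    CS301 gray
      CS301→CS210: CS210 black — skip
      CS301→CS230: CS230 black — skip
      CS301→CS250: CS250 black — skip
      CS301→CS450: CS450 black — skip
      CS301→CS120: CS120 is gray → back edge
Back edge closes the cycle CS120 → CS401 → CS301 → CS120; its vertices are {CS120, CS301, CS401}.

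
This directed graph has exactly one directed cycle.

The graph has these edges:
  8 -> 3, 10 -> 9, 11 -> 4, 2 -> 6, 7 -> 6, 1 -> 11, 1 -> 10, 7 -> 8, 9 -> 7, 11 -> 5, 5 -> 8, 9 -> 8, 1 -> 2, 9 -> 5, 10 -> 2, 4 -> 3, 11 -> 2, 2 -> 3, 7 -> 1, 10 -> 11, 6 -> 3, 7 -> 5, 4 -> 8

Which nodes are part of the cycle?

DFS with gray/black marking from 1:
1 gray
  11 gray
    4 gray
      8 gray
        3 gray
        3 black
      8 black
      4→3: 3 black — skip
    4 black
    5 gray
      5→8: 8 black — skip
    5 black
    2 gray
      2→3: 3 black — skip
      6 gray
        6→3: 3 black — skip
      6 black
    2 black
  11 black
  1→2: 2 black — skip
  10 gray
    10→11: 11 black — skip
    9 gray
      9→8: 8 black — skip
      7 gray
        7→6: 6 black — skip
        7→1: 1 is gray → back edge
Back edge closes the cycle 1 → 10 → 9 → 7 → 1; its vertices are {1, 7, 9, 10}.

1, 7, 9, 10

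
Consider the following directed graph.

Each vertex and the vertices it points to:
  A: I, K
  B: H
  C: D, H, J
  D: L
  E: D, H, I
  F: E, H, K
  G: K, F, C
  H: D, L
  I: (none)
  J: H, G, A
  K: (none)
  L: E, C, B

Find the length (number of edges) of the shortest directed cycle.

For each vertex v, BFS finds the shortest path from v back to v.
The shortest such closed walk is L → C → D → L, length 3.

3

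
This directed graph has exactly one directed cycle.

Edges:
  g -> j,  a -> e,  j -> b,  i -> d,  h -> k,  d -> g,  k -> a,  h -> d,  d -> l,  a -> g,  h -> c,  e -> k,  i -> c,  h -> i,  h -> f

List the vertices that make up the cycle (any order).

DFS with gray/black marking from k:
k gray
  a gray
    g gray
      j gray
        b gray
        b black
      j black
    g black
    e gray
      e→k: k is gray → back edge
Back edge closes the cycle k → a → e → k; its vertices are {a, e, k}.

a, e, k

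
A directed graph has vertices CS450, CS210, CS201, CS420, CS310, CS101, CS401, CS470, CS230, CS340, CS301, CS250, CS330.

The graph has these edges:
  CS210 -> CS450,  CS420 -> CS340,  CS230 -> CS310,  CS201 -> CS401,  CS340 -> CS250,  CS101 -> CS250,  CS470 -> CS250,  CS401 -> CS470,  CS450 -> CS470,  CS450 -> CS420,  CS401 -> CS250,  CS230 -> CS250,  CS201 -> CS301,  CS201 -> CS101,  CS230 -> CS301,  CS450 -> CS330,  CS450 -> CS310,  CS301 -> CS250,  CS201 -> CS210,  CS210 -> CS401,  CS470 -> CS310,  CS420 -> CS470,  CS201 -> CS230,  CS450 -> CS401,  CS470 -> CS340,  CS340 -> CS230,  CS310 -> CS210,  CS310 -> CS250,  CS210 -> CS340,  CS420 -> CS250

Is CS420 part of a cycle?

Yes

CS420 is on a cycle iff CS420 can reach itself via ≥1 edge.
CS420 → CS470 → CS310 → CS210 → CS450 → CS420 — yes.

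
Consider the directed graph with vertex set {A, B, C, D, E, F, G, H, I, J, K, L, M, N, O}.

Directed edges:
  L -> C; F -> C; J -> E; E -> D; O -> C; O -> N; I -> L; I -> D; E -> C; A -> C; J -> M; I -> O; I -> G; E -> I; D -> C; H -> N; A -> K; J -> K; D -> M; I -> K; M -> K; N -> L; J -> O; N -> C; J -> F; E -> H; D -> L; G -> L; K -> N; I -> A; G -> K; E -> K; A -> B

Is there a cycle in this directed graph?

No

DFS with white/gray/black marking, starting from A:
A gray
  C gray
  C black
  B gray
  B black
  K gray
    N gray
      N→C: C black — skip
      L gray
        L→C: C black — skip
      L black
    N black
  K black
A black
D gray
  D→C: C black — skip
  M gray
    M→K: K black — skip
  M black
  D→L: L black — skip
D black
E gray
  H gray
    H→N: N black — skip
  H black
  E→K: K black — skip
  E→C: C black — skip
  E→D: D black — skip
  I gray
    O gray
      O→N: N black — skip
      O→C: C black — skip
    O black
    G gray
      G→K: K black — skip
      G→L: L black — skip
    G black
    I→L: L black — skip
    I→K: K black — skip
    I→D: D black — skip
    I→A: A black — skip
  I black
E black
F gray
  F→C: C black — skip
F black
J gray
  J→M: M black — skip
  J→E: E black — skip
  J→K: K black — skip
  J→F: F black — skip
  J→O: O black — skip
J black
Every edge goes to a white or black vertex — no back edge, so the graph is acyclic.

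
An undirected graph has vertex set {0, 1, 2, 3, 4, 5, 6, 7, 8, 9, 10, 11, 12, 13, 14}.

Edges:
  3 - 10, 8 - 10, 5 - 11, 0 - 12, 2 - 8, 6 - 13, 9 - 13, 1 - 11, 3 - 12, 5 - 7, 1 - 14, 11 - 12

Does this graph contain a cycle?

DFS, tracking each vertex's parent; an edge to a visited non-parent vertex closes a cycle.
Start from 1:
visit 1 (parent –)
  visit 14 (parent 1)
    14–1: parent, skip
  visit 11 (parent 1)
    11–1: parent, skip
    visit 5 (parent 11)
      5–11: parent, skip
      visit 7 (parent 5)
        7–5: parent, skip
    visit 12 (parent 11)
      visit 0 (parent 12)
        0–12: parent, skip
      visit 3 (parent 12)
        visit 10 (parent 3)
          10–3: parent, skip
          visit 8 (parent 10)
            visit 2 (parent 8)
              2–8: parent, skip
            8–10: parent, skip
        3–12: parent, skip
      12–11: parent, skip
visit 4 (parent –)
visit 6 (parent –)
  visit 13 (parent 6)
    visit 9 (parent 13)
      9–13: parent, skip
    13–6: parent, skip
No non-parent visited neighbor found — the graph is a forest.

No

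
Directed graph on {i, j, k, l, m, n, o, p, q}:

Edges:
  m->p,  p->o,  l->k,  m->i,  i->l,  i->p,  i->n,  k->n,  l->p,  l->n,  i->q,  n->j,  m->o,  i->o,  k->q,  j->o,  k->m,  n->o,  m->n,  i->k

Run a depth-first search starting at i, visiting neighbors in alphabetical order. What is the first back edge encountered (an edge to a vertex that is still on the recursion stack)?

m→i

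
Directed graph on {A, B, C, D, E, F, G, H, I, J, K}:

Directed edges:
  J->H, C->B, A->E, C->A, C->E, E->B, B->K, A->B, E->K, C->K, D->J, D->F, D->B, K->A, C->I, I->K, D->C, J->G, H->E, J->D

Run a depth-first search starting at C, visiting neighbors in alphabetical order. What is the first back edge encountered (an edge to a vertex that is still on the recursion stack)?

K->A

DFS from C (visiting neighbors in alphabetical order); mark gray on enter, black on exit:
C gray
  A gray
    B gray
      K gray
        K→A: A is gray → back edge
First back edge: K → A.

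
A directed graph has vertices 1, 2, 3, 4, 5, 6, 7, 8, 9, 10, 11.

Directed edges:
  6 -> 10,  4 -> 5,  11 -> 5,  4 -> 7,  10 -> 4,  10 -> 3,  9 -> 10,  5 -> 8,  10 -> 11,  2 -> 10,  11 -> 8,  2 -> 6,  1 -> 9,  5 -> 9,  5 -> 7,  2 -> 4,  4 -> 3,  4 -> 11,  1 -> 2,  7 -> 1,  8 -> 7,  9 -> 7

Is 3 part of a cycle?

3 lies on a cycle iff there is a path from 3 back to itself.
Exploring from 3, it never reaches itself; equivalently, its strongly connected component is a singleton.

No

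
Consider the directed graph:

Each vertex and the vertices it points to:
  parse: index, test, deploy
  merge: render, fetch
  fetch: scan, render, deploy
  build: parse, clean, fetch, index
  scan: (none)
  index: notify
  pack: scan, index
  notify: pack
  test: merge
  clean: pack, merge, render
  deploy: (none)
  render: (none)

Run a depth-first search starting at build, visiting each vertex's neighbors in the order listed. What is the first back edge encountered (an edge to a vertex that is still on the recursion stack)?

pack→index

DFS from build (visiting each vertex's neighbors in the order listed); mark gray on enter, black on exit:
build gray
  parse gray
    index gray
      notify gray
        pack gray
          scan gray
          scan black
          pack→index: index is gray → back edge
First back edge: pack → index.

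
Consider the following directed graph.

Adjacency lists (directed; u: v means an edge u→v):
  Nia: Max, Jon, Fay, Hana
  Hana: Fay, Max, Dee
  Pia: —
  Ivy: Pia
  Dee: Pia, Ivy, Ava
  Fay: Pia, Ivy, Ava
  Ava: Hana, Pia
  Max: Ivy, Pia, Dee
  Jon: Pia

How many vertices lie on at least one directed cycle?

A vertex is on a directed cycle iff it belongs to a strongly connected component of size ≥ 2 (or has a self-loop).
The vertices on cycles are {Ava, Dee, Fay, Max, Hana} — 5 in total.

5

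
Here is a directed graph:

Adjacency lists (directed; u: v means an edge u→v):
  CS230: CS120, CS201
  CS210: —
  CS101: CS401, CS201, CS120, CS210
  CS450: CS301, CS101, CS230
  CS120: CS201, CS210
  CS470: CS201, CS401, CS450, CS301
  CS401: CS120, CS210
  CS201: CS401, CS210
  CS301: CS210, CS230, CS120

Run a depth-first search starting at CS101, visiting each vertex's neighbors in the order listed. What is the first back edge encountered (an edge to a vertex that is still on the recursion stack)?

DFS from CS101 (visiting each vertex's neighbors in the order listed); mark gray on enter, black on exit:
CS101 gray
  CS401 gray
    CS120 gray
      CS201 gray
        CS201→CS401: CS401 is gray → back edge
First back edge: CS201 → CS401.

CS201→CS401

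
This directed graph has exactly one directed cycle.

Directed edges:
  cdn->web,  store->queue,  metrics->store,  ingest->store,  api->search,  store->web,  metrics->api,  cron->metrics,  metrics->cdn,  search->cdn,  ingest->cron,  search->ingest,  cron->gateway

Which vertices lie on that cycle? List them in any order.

api, cron, ingest, search, metrics

DFS with gray/black marking from ingest:
ingest gray
  store gray
    web gray
    web black
    queue gray
    queue black
  store black
  cron gray
    metrics gray
      cdn gray
        cdn→web: web black — skip
      cdn black
      metrics→store: store black — skip
      api gray
        search gray
          search→ingest: ingest is gray → back edge
Back edge closes the cycle ingest → cron → metrics → api → search → ingest; its vertices are {api, cron, ingest, search, metrics}.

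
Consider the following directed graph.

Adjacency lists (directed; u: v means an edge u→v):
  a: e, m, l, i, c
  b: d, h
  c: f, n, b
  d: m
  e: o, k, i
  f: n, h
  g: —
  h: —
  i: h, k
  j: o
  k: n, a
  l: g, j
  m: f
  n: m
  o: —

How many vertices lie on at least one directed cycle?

A vertex is on a directed cycle iff it belongs to a strongly connected component of size ≥ 2 (or has a self-loop).
The vertices on cycles are {a, e, f, i, k, m, n} — 7 in total.

7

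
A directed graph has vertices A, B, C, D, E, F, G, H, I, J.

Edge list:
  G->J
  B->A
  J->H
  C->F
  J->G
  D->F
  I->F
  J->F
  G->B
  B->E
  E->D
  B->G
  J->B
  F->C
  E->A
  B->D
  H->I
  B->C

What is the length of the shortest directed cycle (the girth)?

2

For each vertex v, BFS finds the shortest path from v back to v.
The shortest such closed walk is J → G → J, length 2.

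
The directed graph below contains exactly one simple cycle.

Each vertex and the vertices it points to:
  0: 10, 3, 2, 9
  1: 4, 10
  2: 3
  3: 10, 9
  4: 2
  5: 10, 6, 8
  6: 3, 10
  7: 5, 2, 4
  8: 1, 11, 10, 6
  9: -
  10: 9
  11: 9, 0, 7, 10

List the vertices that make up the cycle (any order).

DFS with gray/black marking from 8:
8 gray
  1 gray
    4 gray
      2 gray
        3 gray
          10 gray
            9 gray
            9 black
          10 black
          3→9: 9 black — skip
        3 black
      2 black
    4 black
    1→10: 10 black — skip
  1 black
  11 gray
    11→9: 9 black — skip
    0 gray
      0→10: 10 black — skip
      0→3: 3 black — skip
      0→2: 2 black — skip
      0→9: 9 black — skip
    0 black
    7 gray
      5 gray
        5→10: 10 black — skip
        6 gray
          6→3: 3 black — skip
          6→10: 10 black — skip
        6 black
        5→8: 8 is gray → back edge
Back edge closes the cycle 8 → 11 → 7 → 5 → 8; its vertices are {5, 7, 8, 11}.

5, 7, 8, 11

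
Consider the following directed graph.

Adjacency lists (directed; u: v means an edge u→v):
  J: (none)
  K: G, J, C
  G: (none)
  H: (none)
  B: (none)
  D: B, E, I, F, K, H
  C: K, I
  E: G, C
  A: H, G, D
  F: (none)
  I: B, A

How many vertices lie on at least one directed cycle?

A vertex is on a directed cycle iff it belongs to a strongly connected component of size ≥ 2 (or has a self-loop).
The vertices on cycles are {A, C, D, E, I, K} — 6 in total.

6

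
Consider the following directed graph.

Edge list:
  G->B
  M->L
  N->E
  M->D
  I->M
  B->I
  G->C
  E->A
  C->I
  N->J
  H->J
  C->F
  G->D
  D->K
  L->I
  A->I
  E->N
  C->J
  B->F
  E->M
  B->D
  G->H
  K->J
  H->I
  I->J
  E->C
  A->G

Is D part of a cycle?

D lies on a cycle iff there is a path from D back to itself.
Exploring from D, it never reaches itself; equivalently, its strongly connected component is a singleton.

No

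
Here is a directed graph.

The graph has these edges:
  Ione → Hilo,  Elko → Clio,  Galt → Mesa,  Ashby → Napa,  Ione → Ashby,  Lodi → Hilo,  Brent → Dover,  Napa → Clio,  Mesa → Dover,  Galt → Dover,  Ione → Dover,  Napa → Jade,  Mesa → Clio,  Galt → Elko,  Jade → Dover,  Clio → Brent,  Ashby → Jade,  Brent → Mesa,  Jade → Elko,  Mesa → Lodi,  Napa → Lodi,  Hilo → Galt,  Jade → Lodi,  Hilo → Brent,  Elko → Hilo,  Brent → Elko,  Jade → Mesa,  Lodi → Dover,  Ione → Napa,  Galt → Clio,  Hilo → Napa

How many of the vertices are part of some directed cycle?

A vertex is on a directed cycle iff it belongs to a strongly connected component of size ≥ 2 (or has a self-loop).
The vertices on cycles are {Clio, Elko, Galt, Hilo, Jade, Lodi, Mesa, Napa, Brent} — 9 in total.

9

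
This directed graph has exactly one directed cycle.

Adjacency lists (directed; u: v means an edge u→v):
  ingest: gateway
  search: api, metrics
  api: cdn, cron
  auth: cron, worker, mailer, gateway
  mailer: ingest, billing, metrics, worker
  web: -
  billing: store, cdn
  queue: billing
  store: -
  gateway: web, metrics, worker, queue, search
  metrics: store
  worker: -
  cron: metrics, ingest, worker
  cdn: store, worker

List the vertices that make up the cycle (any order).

api, cron, ingest, search, gateway

DFS with gray/black marking from gateway:
gateway gray
  web gray
  web black
  metrics gray
    store gray
    store black
  metrics black
  worker gray
  worker black
  queue gray
    billing gray
      billing→store: store black — skip
      cdn gray
        cdn→store: store black — skip
        cdn→worker: worker black — skip
      cdn black
    billing black
  queue black
  search gray
    api gray
      api→cdn: cdn black — skip
      cron gray
        cron→metrics: metrics black — skip
        ingest gray
          ingest→gateway: gateway is gray → back edge
Back edge closes the cycle gateway → search → api → cron → ingest → gateway; its vertices are {api, cron, ingest, search, gateway}.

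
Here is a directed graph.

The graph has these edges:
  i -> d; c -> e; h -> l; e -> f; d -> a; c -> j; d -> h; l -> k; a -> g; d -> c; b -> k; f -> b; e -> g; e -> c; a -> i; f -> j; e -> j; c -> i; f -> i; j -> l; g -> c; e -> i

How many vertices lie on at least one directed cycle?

7

A vertex is on a directed cycle iff it belongs to a strongly connected component of size ≥ 2 (or has a self-loop).
The vertices on cycles are {a, c, d, e, f, g, i} — 7 in total.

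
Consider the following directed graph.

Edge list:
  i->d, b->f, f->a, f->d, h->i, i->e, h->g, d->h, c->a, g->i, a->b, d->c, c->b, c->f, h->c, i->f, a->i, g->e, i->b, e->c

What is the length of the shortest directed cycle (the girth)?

3

For each vertex v, BFS finds the shortest path from v back to v.
The shortest such closed walk is d → c → f → d, length 3.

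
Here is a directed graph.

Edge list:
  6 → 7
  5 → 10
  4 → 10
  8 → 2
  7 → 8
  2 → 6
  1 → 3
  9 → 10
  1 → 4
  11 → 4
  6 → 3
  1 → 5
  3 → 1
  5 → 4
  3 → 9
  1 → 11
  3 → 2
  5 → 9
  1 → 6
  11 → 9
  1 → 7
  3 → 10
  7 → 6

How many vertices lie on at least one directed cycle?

A vertex is on a directed cycle iff it belongs to a strongly connected component of size ≥ 2 (or has a self-loop).
The vertices on cycles are {1, 2, 3, 6, 7, 8} — 6 in total.

6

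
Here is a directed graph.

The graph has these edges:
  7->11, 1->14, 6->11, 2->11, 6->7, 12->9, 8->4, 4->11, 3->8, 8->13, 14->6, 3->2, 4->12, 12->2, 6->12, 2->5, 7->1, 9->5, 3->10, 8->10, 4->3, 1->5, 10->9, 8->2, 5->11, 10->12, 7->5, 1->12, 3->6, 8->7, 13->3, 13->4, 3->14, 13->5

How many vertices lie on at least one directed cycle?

8

A vertex is on a directed cycle iff it belongs to a strongly connected component of size ≥ 2 (or has a self-loop).
The vertices on cycles are {1, 3, 4, 6, 7, 8, 13, 14} — 8 in total.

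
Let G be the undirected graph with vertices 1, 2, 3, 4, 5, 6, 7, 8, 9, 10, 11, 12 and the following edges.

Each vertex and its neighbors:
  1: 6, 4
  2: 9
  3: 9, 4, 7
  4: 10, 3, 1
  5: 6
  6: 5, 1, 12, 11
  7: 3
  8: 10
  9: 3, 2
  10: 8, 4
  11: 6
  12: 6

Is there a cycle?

No

DFS, tracking each vertex's parent; an edge to a visited non-parent vertex closes a cycle.
Start from 8:
visit 8 (parent –)
  visit 10 (parent 8)
    10–8: parent, skip
    visit 4 (parent 10)
      4–10: parent, skip
      visit 3 (parent 4)
        visit 9 (parent 3)
          9–3: parent, skip
          visit 2 (parent 9)
            2–9: parent, skip
        3–4: parent, skip
        visit 7 (parent 3)
          7–3: parent, skip
      visit 1 (parent 4)
        visit 6 (parent 1)
          visit 5 (parent 6)
            5–6: parent, skip
          6–1: parent, skip
          visit 12 (parent 6)
            12–6: parent, skip
          visit 11 (parent 6)
            11–6: parent, skip
        1–4: parent, skip
No non-parent visited neighbor found — the graph is a forest.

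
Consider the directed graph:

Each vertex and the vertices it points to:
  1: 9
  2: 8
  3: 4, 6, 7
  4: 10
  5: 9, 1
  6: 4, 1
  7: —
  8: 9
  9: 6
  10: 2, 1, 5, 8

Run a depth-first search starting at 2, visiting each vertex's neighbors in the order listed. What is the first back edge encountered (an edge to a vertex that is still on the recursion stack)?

10→2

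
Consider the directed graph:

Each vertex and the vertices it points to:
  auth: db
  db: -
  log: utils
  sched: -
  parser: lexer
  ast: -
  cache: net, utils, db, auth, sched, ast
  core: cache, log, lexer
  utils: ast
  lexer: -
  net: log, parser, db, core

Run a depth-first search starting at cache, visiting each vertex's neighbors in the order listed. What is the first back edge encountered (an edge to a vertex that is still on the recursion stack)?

core->cache

DFS from cache (visiting each vertex's neighbors in the order listed); mark gray on enter, black on exit:
cache gray
  net gray
    log gray
      utils gray
        ast gray
        ast black
      utils black
    log black
    parser gray
      lexer gray
      lexer black
    parser black
    db gray
    db black
    core gray
      core→cache: cache is gray → back edge
First back edge: core → cache.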